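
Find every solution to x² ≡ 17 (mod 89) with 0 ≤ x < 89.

27, 62

89 ≡ 1 (mod 4), so we find a root by search.
Trying successive values, 27² = 729 ≡ 17 (mod 89). The other root is 89 − 27 = 62.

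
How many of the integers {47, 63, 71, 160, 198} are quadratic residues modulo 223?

2

(47/223) = +1 → QR.
(63/223) = +1 → QR.
(71/223) = -1 → non-residue.
(160/223) = -1 → non-residue.
(198/223) = -1 → non-residue.
Total quadratic residues among the 5: 2.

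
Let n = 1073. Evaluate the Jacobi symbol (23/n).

-1

Reciprocity: 23 ≡ 3 and 1073 ≡ 1 (mod 4), so (23/1073) = +(1073/23).
Reduce top mod 23: now compute (15/23).
Reciprocity: 15 ≡ 3 and 23 ≡ 3 (mod 4), so (15/23) = −(23/15).
Reduce top mod 15: now compute (8/15).
Pull out 2^3: since 15 ≡ 7 (mod 8), (2/15) = +1, so (2/15)^3 = +1.
Reached (1/15) = 1. Collecting the sign flips along the way, the symbol is -1.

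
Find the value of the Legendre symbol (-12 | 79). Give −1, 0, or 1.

1

Euler's criterion: (-12/79) ≡ 67^39 (mod 79).
67^2 ≡ 65 (mod 79)
67^4 ≡ 38 (mod 79)
67^8 ≡ 22 (mod 79)
67^16 ≡ 10 (mod 79)
67^32 ≡ 21 (mod 79)
67^39 = 67^(32+4+2+1) ≡ 1 (mod 79).
Result is 1, so (-12/79) = 1.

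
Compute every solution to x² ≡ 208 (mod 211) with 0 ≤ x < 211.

Since 211 ≡ 3 (mod 4), a square root of 208 is 208^((211+1)/4) = 208^53 mod 211.
Repeated squaring: 208^2≡9, 208^4≡81, 208^8≡20, 208^16≡189, 208^32≡62 (mod 211).
208^53 = 208^(32+16+4+1) ≡ 182 (mod 211).
Check: 182² = 33124 ≡ 208 (mod 211). The two roots are 29 and 182.

29, 182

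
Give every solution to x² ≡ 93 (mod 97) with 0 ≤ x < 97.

97 ≡ 1 (mod 4), so we find a root by search.
Trying successive values, 44² = 1936 ≡ 93 (mod 97). The other root is 97 − 44 = 53.

44, 53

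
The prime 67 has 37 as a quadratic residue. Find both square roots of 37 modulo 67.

29, 38

Since 67 ≡ 3 (mod 4), a square root of 37 is 37^((67+1)/4) = 37^17 mod 67.
Repeated squaring: 37^2≡29, 37^4≡37, 37^8≡29, 37^16≡37 (mod 67).
37^17 = 37^(16+1) ≡ 29 (mod 67).
Check: 29² = 841 ≡ 37 (mod 67). The two roots are 29 and 38.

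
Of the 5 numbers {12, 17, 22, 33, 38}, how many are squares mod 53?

(12/53) = -1 → non-residue.
(17/53) = +1 → QR.
(22/53) = -1 → non-residue.
(33/53) = -1 → non-residue.
(38/53) = +1 → QR.
Total quadratic residues among the 5: 2.

2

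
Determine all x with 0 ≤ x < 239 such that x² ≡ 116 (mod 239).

112, 127

Since 239 ≡ 3 (mod 4), a square root of 116 is 116^((239+1)/4) = 116^60 mod 239.
Repeated squaring: 116^2≡72, 116^4≡165, 116^8≡218, 116^16≡202, 116^32≡174 (mod 239).
116^60 = 116^(32+16+8+4) ≡ 127 (mod 239).
Check: 127² = 16129 ≡ 116 (mod 239). The two roots are 112 and 127.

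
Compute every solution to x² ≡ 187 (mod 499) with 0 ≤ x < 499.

108, 391

Since 499 ≡ 3 (mod 4), a square root of 187 is 187^((499+1)/4) = 187^125 mod 499.
Repeated squaring: 187^2≡39, 187^4≡24, 187^8≡77, 187^16≡440, 187^32≡487, 187^64≡144 (mod 499).
187^125 = 187^(64+32+16+8+4+1) ≡ 391 (mod 499).
Check: 391² = 152881 ≡ 187 (mod 499). The two roots are 108 and 391.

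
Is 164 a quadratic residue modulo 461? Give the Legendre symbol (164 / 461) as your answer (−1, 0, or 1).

1

Pull out 2^2: since 461 ≡ 5 (mod 8), (2/461) = -1, so (2/461)^2 = +1.
Reciprocity: 41 ≡ 1 and 461 ≡ 1 (mod 4), so (41/461) = +(461/41).
Reduce top mod 41: now compute (10/41).
Pull out 2: since 41 ≡ 1 (mod 8), (2/41) = +1.
Reciprocity: 5 ≡ 1 and 41 ≡ 1 (mod 4), so (5/41) = +(41/5).
Reduce top mod 5: now compute (1/5).
Reached (1/5) = 1. Collecting the sign flips along the way, the symbol is +1.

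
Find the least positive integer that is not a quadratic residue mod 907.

(2/907) = −1, so 2 is the smallest positive non-residue mod 907.

2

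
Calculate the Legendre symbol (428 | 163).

Euler's criterion: (428/163) ≡ 102^81 (mod 163).
102^2 ≡ 135 (mod 163)
102^4 ≡ 132 (mod 163)
102^8 ≡ 146 (mod 163)
102^16 ≡ 126 (mod 163)
102^32 ≡ 65 (mod 163)
102^64 ≡ 150 (mod 163)
102^81 = 102^(64+16+1) ≡ 162 (mod 163).
Result is 162 ≡ −1, so (428/163) = −1.

-1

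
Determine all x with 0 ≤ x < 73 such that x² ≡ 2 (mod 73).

73 ≡ 1 (mod 4), so we find a root by search.
Trying successive values, 32² = 1024 ≡ 2 (mod 73). The other root is 73 − 32 = 41.

32, 41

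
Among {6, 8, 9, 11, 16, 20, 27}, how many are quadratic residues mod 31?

(6/31) = -1 → non-residue.
(8/31) = +1 → QR.
(9/31) = +1 → QR.
(11/31) = -1 → non-residue.
(16/31) = +1 → QR.
(20/31) = +1 → QR.
(27/31) = -1 → non-residue.
Total quadratic residues among the 7: 4.

4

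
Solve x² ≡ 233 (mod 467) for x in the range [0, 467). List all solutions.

Since 467 ≡ 3 (mod 4), a square root of 233 is 233^((467+1)/4) = 233^117 mod 467.
Repeated squaring: 233^2≡117, 233^4≡146, 233^8≡301, 233^16≡3, 233^32≡9, 233^64≡81 (mod 467).
233^117 = 233^(64+32+16+4+1) ≡ 63 (mod 467).
Check: 63² = 3969 ≡ 233 (mod 467). The two roots are 63 and 404.

63, 404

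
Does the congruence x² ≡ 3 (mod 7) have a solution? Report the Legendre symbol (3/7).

-1

Reciprocity: 3 ≡ 3 and 7 ≡ 3 (mod 4), so (3/7) = −(7/3).
Reduce top mod 3: now compute (1/3).
Reached (1/3) = 1. Collecting the sign flips along the way, the symbol is -1.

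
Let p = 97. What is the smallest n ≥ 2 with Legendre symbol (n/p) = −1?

(2/97) = +1, so 2 is a residue.
(3/97) = +1, so 3 is a residue.
(4/97) = +1, so 4 is a residue.
(5/97) = −1, so 5 is the smallest positive non-residue mod 97.

5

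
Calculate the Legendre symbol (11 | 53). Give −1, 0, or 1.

1

Reciprocity: 11 ≡ 3 and 53 ≡ 1 (mod 4), so (11/53) = +(53/11).
Reduce top mod 11: now compute (9/11).
Reciprocity: 9 ≡ 1 and 11 ≡ 3 (mod 4), so (9/11) = +(11/9).
Reduce top mod 9: now compute (2/9).
Pull out 2: since 9 ≡ 1 (mod 8), (2/9) = +1.
Reached (1/9) = 1. Collecting the sign flips along the way, the symbol is +1.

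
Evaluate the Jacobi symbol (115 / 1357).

Reciprocity: 115 ≡ 3 and 1357 ≡ 1 (mod 4), so (115/1357) = +(1357/115).
Reduce top mod 115: now compute (92/115).
Pull out 2^2: since 115 ≡ 3 (mod 8), (2/115) = -1, so (2/115)^2 = +1.
Reciprocity: 23 ≡ 3 and 115 ≡ 3 (mod 4), so (23/115) = −(115/23).
Reduce top mod 23: now compute (0/23).
Top reduces to 0: gcd > 1, so the symbol is 0.

0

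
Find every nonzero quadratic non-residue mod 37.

Square k = 1,…,18 (k and 37−k give the same square):
1²=1, 2²=4, 3²=9, 4²=16, 5²=25, 6²=36, 7²≡12, 8²≡27, 9²≡7, 10²≡26, 11²≡10, 12²≡33, 13²≡21, 14²≡11, 15²≡3, 16²≡34, 17²≡30, 18²≡28 (mod 37).
The residues are {1, 3, 4, 7, 9, 10, 11, 12, 16, 21, 25, 26, 27, 28, 30, 33, 34, 36}; the non-residues are the remaining 18 nonzero classes.

2,5,6,8,13,14,15,17,18,19,20,22,23,24,29,31,32,35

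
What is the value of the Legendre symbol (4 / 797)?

Euler's criterion: (4/797) ≡ 4^398 (mod 797).
4^2 ≡ 16 (mod 797)
4^4 ≡ 256 (mod 797)
4^8 ≡ 182 (mod 797)
4^16 ≡ 447 (mod 797)
4^32 ≡ 559 (mod 797)
4^64 ≡ 57 (mod 797)
4^128 ≡ 61 (mod 797)
4^256 ≡ 533 (mod 797)
4^398 = 4^(256+128+8+4+2) ≡ 1 (mod 797).
Result is 1, so (4/797) = 1.

1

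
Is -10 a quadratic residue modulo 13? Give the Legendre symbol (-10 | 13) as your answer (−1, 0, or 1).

1

First reduce: -10 ≡ 3 (mod 13).
Reciprocity: 3 ≡ 3 and 13 ≡ 1 (mod 4), so (3/13) = +(13/3).
Reduce top mod 3: now compute (1/3).
Reached (1/3) = 1. Collecting the sign flips along the way, the symbol is +1.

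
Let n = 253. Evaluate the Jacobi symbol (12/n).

Pull out 2^2: since 253 ≡ 5 (mod 8), (2/253) = -1, so (2/253)^2 = +1.
Reciprocity: 3 ≡ 3 and 253 ≡ 1 (mod 4), so (3/253) = +(253/3).
Reduce top mod 3: now compute (1/3).
Reached (1/3) = 1. Collecting the sign flips along the way, the symbol is +1.

1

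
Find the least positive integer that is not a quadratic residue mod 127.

(2/127) = +1, so 2 is a residue.
(3/127) = −1, so 3 is the smallest positive non-residue mod 127.

3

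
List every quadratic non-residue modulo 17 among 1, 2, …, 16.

3 5 6 7 10 11 12 14

Square k = 1,…,8 (k and 17−k give the same square):
1²=1, 2²=4, 3²=9, 4²=16, 5²≡8, 6²≡2, 7²≡15, 8²≡13 (mod 17).
The residues are {1, 2, 4, 8, 9, 13, 15, 16}; the non-residues are the remaining 8 nonzero classes.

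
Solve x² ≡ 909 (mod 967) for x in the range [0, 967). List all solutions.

Since 967 ≡ 3 (mod 4), a square root of 909 is 909^((967+1)/4) = 909^242 mod 967.
Repeated squaring: 909^2≡463, 909^4≡662, 909^8≡193, 909^16≡503, 909^32≡622, 909^64≡84, 909^128≡287 (mod 967).
909^242 = 909^(128+64+32+16+2) ≡ 189 (mod 967).
Check: 189² = 35721 ≡ 909 (mod 967). The two roots are 189 and 778.

189, 778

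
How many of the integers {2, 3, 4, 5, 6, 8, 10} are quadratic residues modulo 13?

(2/13) = -1 → non-residue.
(3/13) = +1 → QR.
(4/13) = +1 → QR.
(5/13) = -1 → non-residue.
(6/13) = -1 → non-residue.
(8/13) = -1 → non-residue.
(10/13) = +1 → QR.
Total quadratic residues among the 7: 3.

3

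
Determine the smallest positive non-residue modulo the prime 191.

7

(2/191) = +1, so 2 is a residue.
(3/191) = +1, so 3 is a residue.
(4/191) = +1, so 4 is a residue.
(5/191) = +1, so 5 is a residue.
(6/191) = +1, so 6 is a residue.
(7/191) = −1, so 7 is the smallest positive non-residue mod 191.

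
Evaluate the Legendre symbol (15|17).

Reciprocity: 15 ≡ 3 and 17 ≡ 1 (mod 4), so (15/17) = +(17/15).
Reduce top mod 15: now compute (2/15).
Pull out 2: since 15 ≡ 7 (mod 8), (2/15) = +1.
Reached (1/15) = 1. Collecting the sign flips along the way, the symbol is +1.

1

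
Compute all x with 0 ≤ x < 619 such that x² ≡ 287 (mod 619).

298, 321

Since 619 ≡ 3 (mod 4), a square root of 287 is 287^((619+1)/4) = 287^155 mod 619.
Repeated squaring: 287^2≡42, 287^4≡526, 287^8≡602, 287^16≡289, 287^32≡575, 287^64≡79, 287^128≡51 (mod 619).
287^155 = 287^(128+16+8+2+1) ≡ 298 (mod 619).
Check: 298² = 88804 ≡ 287 (mod 619). The two roots are 298 and 321.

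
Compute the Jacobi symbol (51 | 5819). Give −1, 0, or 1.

Reciprocity: 51 ≡ 3 and 5819 ≡ 3 (mod 4), so (51/5819) = −(5819/51).
Reduce top mod 51: now compute (5/51).
Reciprocity: 5 ≡ 1 and 51 ≡ 3 (mod 4), so (5/51) = +(51/5).
Reduce top mod 5: now compute (1/5).
Reached (1/5) = 1. Collecting the sign flips along the way, the symbol is -1.

-1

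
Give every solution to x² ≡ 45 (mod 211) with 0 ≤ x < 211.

Since 211 ≡ 3 (mod 4), a square root of 45 is 45^((211+1)/4) = 45^53 mod 211.
Repeated squaring: 45^2≡126, 45^4≡51, 45^8≡69, 45^16≡119, 45^32≡24 (mod 211).
45^53 = 45^(32+16+4+1) ≡ 16 (mod 211).
Check: 16² = 256 ≡ 45 (mod 211). The two roots are 16 and 195.

16, 195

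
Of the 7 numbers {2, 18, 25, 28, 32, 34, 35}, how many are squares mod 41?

4

(2/41) = +1 → QR.
(18/41) = +1 → QR.
(25/41) = +1 → QR.
(28/41) = -1 → non-residue.
(32/41) = +1 → QR.
(34/41) = -1 → non-residue.
(35/41) = -1 → non-residue.
Total quadratic residues among the 7: 4.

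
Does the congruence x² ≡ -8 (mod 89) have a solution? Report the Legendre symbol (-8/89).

Euler's criterion: (-8/89) ≡ 81^44 (mod 89).
81^2 ≡ 64 (mod 89)
81^4 ≡ 2 (mod 89)
81^8 ≡ 4 (mod 89)
81^16 ≡ 16 (mod 89)
81^32 ≡ 78 (mod 89)
81^44 = 81^(32+8+4) ≡ 1 (mod 89).
Result is 1, so (-8/89) = 1.

1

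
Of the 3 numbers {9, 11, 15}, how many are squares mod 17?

2

(9/17) = +1 → QR.
(11/17) = -1 → non-residue.
(15/17) = +1 → QR.
Total quadratic residues among the 3: 2.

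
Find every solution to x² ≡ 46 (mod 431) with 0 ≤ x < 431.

66, 365

Since 431 ≡ 3 (mod 4), a square root of 46 is 46^((431+1)/4) = 46^108 mod 431.
Repeated squaring: 46^2≡392, 46^4≡228, 46^8≡264, 46^16≡305, 46^32≡360, 46^64≡300 (mod 431).
46^108 = 46^(64+32+8+4) ≡ 66 (mod 431).
Check: 66² = 4356 ≡ 46 (mod 431). The two roots are 66 and 365.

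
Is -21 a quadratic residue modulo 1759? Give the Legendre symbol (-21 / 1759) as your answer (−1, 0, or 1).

First reduce: -21 ≡ 1738 (mod 1759).
Pull out 2: since 1759 ≡ 7 (mod 8), (2/1759) = +1.
Reciprocity: 869 ≡ 1 and 1759 ≡ 3 (mod 4), so (869/1759) = +(1759/869).
Reduce top mod 869: now compute (21/869).
Reciprocity: 21 ≡ 1 and 869 ≡ 1 (mod 4), so (21/869) = +(869/21).
Reduce top mod 21: now compute (8/21).
Pull out 2^3: since 21 ≡ 5 (mod 8), (2/21) = -1, so (2/21)^3 = -1.
Reached (1/21) = 1. Collecting the sign flips along the way, the symbol is -1.

-1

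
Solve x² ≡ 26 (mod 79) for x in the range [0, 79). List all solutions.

Since 79 ≡ 3 (mod 4), a square root of 26 is 26^((79+1)/4) = 26^20 mod 79.
Repeated squaring: 26^2≡44, 26^4≡40, 26^8≡20, 26^16≡5 (mod 79).
26^20 = 26^(16+4) ≡ 42 (mod 79).
Check: 42² = 1764 ≡ 26 (mod 79). The two roots are 37 and 42.

37, 42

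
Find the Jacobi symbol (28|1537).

Pull out 2^2: since 1537 ≡ 1 (mod 8), (2/1537) = +1, so (2/1537)^2 = +1.
Reciprocity: 7 ≡ 3 and 1537 ≡ 1 (mod 4), so (7/1537) = +(1537/7).
Reduce top mod 7: now compute (4/7).
Pull out 2^2: since 7 ≡ 7 (mod 8), (2/7) = +1, so (2/7)^2 = +1.
Reached (1/7) = 1. Collecting the sign flips along the way, the symbol is +1.

1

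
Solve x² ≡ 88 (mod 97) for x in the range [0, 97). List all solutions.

97 ≡ 1 (mod 4), so we find a root by search.
Trying successive values, 31² = 961 ≡ 88 (mod 97). The other root is 97 − 31 = 66.

31, 66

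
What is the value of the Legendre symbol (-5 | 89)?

First reduce: -5 ≡ 84 (mod 89).
Pull out 2^2: since 89 ≡ 1 (mod 8), (2/89) = +1, so (2/89)^2 = +1.
Reciprocity: 21 ≡ 1 and 89 ≡ 1 (mod 4), so (21/89) = +(89/21).
Reduce top mod 21: now compute (5/21).
Reciprocity: 5 ≡ 1 and 21 ≡ 1 (mod 4), so (5/21) = +(21/5).
Reduce top mod 5: now compute (1/5).
Reached (1/5) = 1. Collecting the sign flips along the way, the symbol is +1.

1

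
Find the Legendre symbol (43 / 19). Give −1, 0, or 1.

1

First reduce: 43 ≡ 5 (mod 19).
Reciprocity: 5 ≡ 1 and 19 ≡ 3 (mod 4), so (5/19) = +(19/5).
Reduce top mod 5: now compute (4/5).
Pull out 2^2: since 5 ≡ 5 (mod 8), (2/5) = -1, so (2/5)^2 = +1.
Reached (1/5) = 1. Collecting the sign flips along the way, the symbol is +1.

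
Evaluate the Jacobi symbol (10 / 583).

Pull out 2: since 583 ≡ 7 (mod 8), (2/583) = +1.
Reciprocity: 5 ≡ 1 and 583 ≡ 3 (mod 4), so (5/583) = +(583/5).
Reduce top mod 5: now compute (3/5).
Reciprocity: 3 ≡ 3 and 5 ≡ 1 (mod 4), so (3/5) = +(5/3).
Reduce top mod 3: now compute (2/3).
Pull out 2: since 3 ≡ 3 (mod 8), (2/3) = -1.
Reached (1/3) = 1. Collecting the sign flips along the way, the symbol is -1.

-1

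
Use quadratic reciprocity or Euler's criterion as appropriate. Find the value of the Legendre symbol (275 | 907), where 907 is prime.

Reciprocity: 275 ≡ 3 and 907 ≡ 3 (mod 4), so (275/907) = −(907/275).
Reduce top mod 275: now compute (82/275).
Pull out 2: since 275 ≡ 3 (mod 8), (2/275) = -1.
Reciprocity: 41 ≡ 1 and 275 ≡ 3 (mod 4), so (41/275) = +(275/41).
Reduce top mod 41: now compute (29/41).
Reciprocity: 29 ≡ 1 and 41 ≡ 1 (mod 4), so (29/41) = +(41/29).
Reduce top mod 29: now compute (12/29).
Pull out 2^2: since 29 ≡ 5 (mod 8), (2/29) = -1, so (2/29)^2 = +1.
Reciprocity: 3 ≡ 3 and 29 ≡ 1 (mod 4), so (3/29) = +(29/3).
Reduce top mod 3: now compute (2/3).
Pull out 2: since 3 ≡ 3 (mod 8), (2/3) = -1.
Reached (1/3) = 1. Collecting the sign flips along the way, the symbol is -1.

-1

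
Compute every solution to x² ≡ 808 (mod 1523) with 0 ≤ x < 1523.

Since 1523 ≡ 3 (mod 4), a square root of 808 is 808^((1523+1)/4) = 808^381 mod 1523.
Repeated squaring: 808^2≡1020, 808^4≡191, 808^8≡1452, 808^16≡472, 808^32≡426, 808^64≡239, 808^128≡770, 808^256≡453 (mod 1523).
808^381 = 808^(256+64+32+16+8+4+1) ≡ 1067 (mod 1523).
Check: 1067² = 1138489 ≡ 808 (mod 1523). The two roots are 456 and 1067.

456, 1067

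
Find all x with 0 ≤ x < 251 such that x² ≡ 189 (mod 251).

38, 213

Since 251 ≡ 3 (mod 4), a square root of 189 is 189^((251+1)/4) = 189^63 mod 251.
Repeated squaring: 189^2≡79, 189^4≡217, 189^8≡152, 189^16≡12, 189^32≡144 (mod 251).
189^63 = 189^(32+16+8+4+2+1) ≡ 38 (mod 251).
Check: 38² = 1444 ≡ 189 (mod 251). The two roots are 38 and 213.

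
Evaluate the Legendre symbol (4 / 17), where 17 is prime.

1

Euler's criterion: (4/17) ≡ 4^8 (mod 17).
4^2 ≡ 16 (mod 17)
4^4 ≡ 1 (mod 17)
4^8 ≡ 1 (mod 17)
4^8 = 4^(8) ≡ 1 (mod 17).
Result is 1, so (4/17) = 1.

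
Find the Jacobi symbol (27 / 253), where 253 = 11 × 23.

Reciprocity: 27 ≡ 3 and 253 ≡ 1 (mod 4), so (27/253) = +(253/27).
Reduce top mod 27: now compute (10/27).
Pull out 2: since 27 ≡ 3 (mod 8), (2/27) = -1.
Reciprocity: 5 ≡ 1 and 27 ≡ 3 (mod 4), so (5/27) = +(27/5).
Reduce top mod 5: now compute (2/5).
Pull out 2: since 5 ≡ 5 (mod 8), (2/5) = -1.
Reached (1/5) = 1. Collecting the sign flips along the way, the symbol is +1.

1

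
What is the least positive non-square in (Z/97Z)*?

(2/97) = +1, so 2 is a residue.
(3/97) = +1, so 3 is a residue.
(4/97) = +1, so 4 is a residue.
(5/97) = −1, so 5 is the smallest positive non-residue mod 97.

5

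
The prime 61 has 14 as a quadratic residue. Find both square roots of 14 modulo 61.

21, 40

61 ≡ 1 (mod 4), so we find a root by search.
Trying successive values, 21² = 441 ≡ 14 (mod 61). The other root is 61 − 21 = 40.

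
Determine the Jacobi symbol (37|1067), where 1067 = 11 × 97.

-1

Reciprocity: 37 ≡ 1 and 1067 ≡ 3 (mod 4), so (37/1067) = +(1067/37).
Reduce top mod 37: now compute (31/37).
Reciprocity: 31 ≡ 3 and 37 ≡ 1 (mod 4), so (31/37) = +(37/31).
Reduce top mod 31: now compute (6/31).
Pull out 2: since 31 ≡ 7 (mod 8), (2/31) = +1.
Reciprocity: 3 ≡ 3 and 31 ≡ 3 (mod 4), so (3/31) = −(31/3).
Reduce top mod 3: now compute (1/3).
Reached (1/3) = 1. Collecting the sign flips along the way, the symbol is -1.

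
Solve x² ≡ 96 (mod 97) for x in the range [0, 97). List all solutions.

22, 75

97 ≡ 1 (mod 4), so we find a root by search.
Trying successive values, 22² = 484 ≡ 96 (mod 97). The other root is 97 − 22 = 75.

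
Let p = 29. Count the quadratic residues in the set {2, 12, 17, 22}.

(2/29) = -1 → non-residue.
(12/29) = -1 → non-residue.
(17/29) = -1 → non-residue.
(22/29) = +1 → QR.
Total quadratic residues among the 4: 1.

1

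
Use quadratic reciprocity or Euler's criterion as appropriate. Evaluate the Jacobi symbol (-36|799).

-1

First reduce: -36 ≡ 763 (mod 799).
Reciprocity: 763 ≡ 3 and 799 ≡ 3 (mod 4), so (763/799) = −(799/763).
Reduce top mod 763: now compute (36/763).
Pull out 2^2: since 763 ≡ 3 (mod 8), (2/763) = -1, so (2/763)^2 = +1.
Reciprocity: 9 ≡ 1 and 763 ≡ 3 (mod 4), so (9/763) = +(763/9).
Reduce top mod 9: now compute (7/9).
Reciprocity: 7 ≡ 3 and 9 ≡ 1 (mod 4), so (7/9) = +(9/7).
Reduce top mod 7: now compute (2/7).
Pull out 2: since 7 ≡ 7 (mod 8), (2/7) = +1.
Reached (1/7) = 1. Collecting the sign flips along the way, the symbol is -1.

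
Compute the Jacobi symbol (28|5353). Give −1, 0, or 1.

Pull out 2^2: since 5353 ≡ 1 (mod 8), (2/5353) = +1, so (2/5353)^2 = +1.
Reciprocity: 7 ≡ 3 and 5353 ≡ 1 (mod 4), so (7/5353) = +(5353/7).
Reduce top mod 7: now compute (5/7).
Reciprocity: 5 ≡ 1 and 7 ≡ 3 (mod 4), so (5/7) = +(7/5).
Reduce top mod 5: now compute (2/5).
Pull out 2: since 5 ≡ 5 (mod 8), (2/5) = -1.
Reached (1/5) = 1. Collecting the sign flips along the way, the symbol is -1.

-1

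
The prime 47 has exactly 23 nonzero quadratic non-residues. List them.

5, 10, 11, 13, 15, 19, 20, 22, 23, 26, 29, 30, 31, 33, 35, 38, 39, 40, 41, 43, 44, 45, 46

Square k = 1,…,23 (k and 47−k give the same square):
1²=1, 2²=4, 3²=9, 4²=16, 5²=25, 6²=36, 7²≡2, 8²≡17, 9²≡34, 10²≡6, 11²≡27, 12²≡3, 13²≡28, 14²≡8, 15²≡37, 16²≡21, 17²≡7, 18²≡42, 19²≡32, 20²≡24, 21²≡18, 22²≡14, 23²≡12 (mod 47).
The residues are {1, 2, 3, 4, 6, 7, 8, 9, 12, 14, 16, 17, 18, 21, 24, 25, 27, 28, 32, 34, 36, 37, 42}; the non-residues are the remaining 23 nonzero classes.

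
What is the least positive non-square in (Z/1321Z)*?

(2/1321) = +1, so 2 is a residue.
(3/1321) = +1, so 3 is a residue.
(4/1321) = +1, so 4 is a residue.
(5/1321) = +1, so 5 is a residue.
(6/1321) = +1, so 6 is a residue.
(7/1321) = −1, so 7 is the smallest positive non-residue mod 1321.

7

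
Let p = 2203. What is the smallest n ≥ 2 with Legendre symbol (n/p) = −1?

2

(2/2203) = −1, so 2 is the smallest positive non-residue mod 2203.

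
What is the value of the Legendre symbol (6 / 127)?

Euler's criterion: (6/127) ≡ 6^63 (mod 127).
6^2 ≡ 36 (mod 127)
6^4 ≡ 26 (mod 127)
6^8 ≡ 41 (mod 127)
6^16 ≡ 30 (mod 127)
6^32 ≡ 11 (mod 127)
6^63 = 6^(32+16+8+4+2+1) ≡ 126 (mod 127).
Result is 126 ≡ −1, so (6/127) = −1.

-1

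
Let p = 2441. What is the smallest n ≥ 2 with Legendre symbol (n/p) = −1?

(2/2441) = +1, so 2 is a residue.
(3/2441) = −1, so 3 is the smallest positive non-residue mod 2441.

3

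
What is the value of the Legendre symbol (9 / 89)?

1

Reciprocity: 9 ≡ 1 and 89 ≡ 1 (mod 4), so (9/89) = +(89/9).
Reduce top mod 9: now compute (8/9).
Pull out 2^3: since 9 ≡ 1 (mod 8), (2/9) = +1, so (2/9)^3 = +1.
Reached (1/9) = 1. Collecting the sign flips along the way, the symbol is +1.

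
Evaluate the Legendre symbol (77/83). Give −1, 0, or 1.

Reciprocity: 77 ≡ 1 and 83 ≡ 3 (mod 4), so (77/83) = +(83/77).
Reduce top mod 77: now compute (6/77).
Pull out 2: since 77 ≡ 5 (mod 8), (2/77) = -1.
Reciprocity: 3 ≡ 3 and 77 ≡ 1 (mod 4), so (3/77) = +(77/3).
Reduce top mod 3: now compute (2/3).
Pull out 2: since 3 ≡ 3 (mod 8), (2/3) = -1.
Reached (1/3) = 1. Collecting the sign flips along the way, the symbol is +1.

1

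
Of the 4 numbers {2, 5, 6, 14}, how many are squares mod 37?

0

(2/37) = -1 → non-residue.
(5/37) = -1 → non-residue.
(6/37) = -1 → non-residue.
(14/37) = -1 → non-residue.
Total quadratic residues among the 4: 0.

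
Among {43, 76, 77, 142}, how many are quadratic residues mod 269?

2

(43/269) = +1 → QR.
(76/269) = -1 → non-residue.
(77/269) = -1 → non-residue.
(142/269) = +1 → QR.
Total quadratic residues among the 4: 2.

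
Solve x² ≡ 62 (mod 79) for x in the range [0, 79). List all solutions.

33, 46

Since 79 ≡ 3 (mod 4), a square root of 62 is 62^((79+1)/4) = 62^20 mod 79.
Repeated squaring: 62^2≡52, 62^4≡18, 62^8≡8, 62^16≡64 (mod 79).
62^20 = 62^(16+4) ≡ 46 (mod 79).
Check: 46² = 2116 ≡ 62 (mod 79). The two roots are 33 and 46.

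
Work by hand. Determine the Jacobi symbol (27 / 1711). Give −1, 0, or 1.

-1

Reciprocity: 27 ≡ 3 and 1711 ≡ 3 (mod 4), so (27/1711) = −(1711/27).
Reduce top mod 27: now compute (10/27).
Pull out 2: since 27 ≡ 3 (mod 8), (2/27) = -1.
Reciprocity: 5 ≡ 1 and 27 ≡ 3 (mod 4), so (5/27) = +(27/5).
Reduce top mod 5: now compute (2/5).
Pull out 2: since 5 ≡ 5 (mod 8), (2/5) = -1.
Reached (1/5) = 1. Collecting the sign flips along the way, the symbol is -1.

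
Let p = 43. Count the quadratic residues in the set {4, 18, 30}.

1

(4/43) = +1 → QR.
(18/43) = -1 → non-residue.
(30/43) = -1 → non-residue.
Total quadratic residues among the 3: 1.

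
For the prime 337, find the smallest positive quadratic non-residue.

5

(2/337) = +1, so 2 is a residue.
(3/337) = +1, so 3 is a residue.
(4/337) = +1, so 4 is a residue.
(5/337) = −1, so 5 is the smallest positive non-residue mod 337.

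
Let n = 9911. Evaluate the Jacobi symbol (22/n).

Pull out 2: since 9911 ≡ 7 (mod 8), (2/9911) = +1.
Reciprocity: 11 ≡ 3 and 9911 ≡ 3 (mod 4), so (11/9911) = −(9911/11).
Reduce top mod 11: now compute (0/11).
Top reduces to 0: gcd > 1, so the symbol is 0.

0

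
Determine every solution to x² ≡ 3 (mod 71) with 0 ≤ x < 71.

28, 43

Since 71 ≡ 3 (mod 4), a square root of 3 is 3^((71+1)/4) = 3^18 mod 71.
Repeated squaring: 3^2≡9, 3^4≡10, 3^8≡29, 3^16≡60 (mod 71).
3^18 = 3^(16+2) ≡ 43 (mod 71).
Check: 43² = 1849 ≡ 3 (mod 71). The two roots are 28 and 43.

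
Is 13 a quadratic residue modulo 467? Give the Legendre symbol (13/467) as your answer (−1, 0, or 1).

Reciprocity: 13 ≡ 1 and 467 ≡ 3 (mod 4), so (13/467) = +(467/13).
Reduce top mod 13: now compute (12/13).
Pull out 2^2: since 13 ≡ 5 (mod 8), (2/13) = -1, so (2/13)^2 = +1.
Reciprocity: 3 ≡ 3 and 13 ≡ 1 (mod 4), so (3/13) = +(13/3).
Reduce top mod 3: now compute (1/3).
Reached (1/3) = 1. Collecting the sign flips along the way, the symbol is +1.

1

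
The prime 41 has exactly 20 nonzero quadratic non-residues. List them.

3 6 7 11 12 13 14 15 17 19 22 24 26 27 28 29 30 34 35 38

Square k = 1,…,20 (k and 41−k give the same square):
1²=1, 2²=4, 3²=9, 4²=16, 5²=25, 6²=36, 7²≡8, 8²≡23, 9²≡40, 10²≡18, 11²≡39, 12²≡21, 13²≡5, 14²≡32, 15²≡20, 16²≡10, 17²≡2, 18²≡37, 19²≡33, 20²≡31 (mod 41).
The residues are {1, 2, 4, 5, 8, 9, 10, 16, 18, 20, 21, 23, 25, 31, 32, 33, 36, 37, 39, 40}; the non-residues are the remaining 20 nonzero classes.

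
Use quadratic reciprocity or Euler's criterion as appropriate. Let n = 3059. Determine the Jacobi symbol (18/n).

-1

Pull out 2: since 3059 ≡ 3 (mod 8), (2/3059) = -1.
Reciprocity: 9 ≡ 1 and 3059 ≡ 3 (mod 4), so (9/3059) = +(3059/9).
Reduce top mod 9: now compute (8/9).
Pull out 2^3: since 9 ≡ 1 (mod 8), (2/9) = +1, so (2/9)^3 = +1.
Reached (1/9) = 1. Collecting the sign flips along the way, the symbol is -1.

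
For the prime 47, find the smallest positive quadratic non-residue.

5

(2/47) = +1, so 2 is a residue.
(3/47) = +1, so 3 is a residue.
(4/47) = +1, so 4 is a residue.
(5/47) = −1, so 5 is the smallest positive non-residue mod 47.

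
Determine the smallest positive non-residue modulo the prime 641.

3

(2/641) = +1, so 2 is a residue.
(3/641) = −1, so 3 is the smallest positive non-residue mod 641.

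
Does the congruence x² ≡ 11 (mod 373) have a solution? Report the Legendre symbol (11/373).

-1

Euler's criterion: (11/373) ≡ 11^186 (mod 373).
11^2 ≡ 121 (mod 373)
11^4 ≡ 94 (mod 373)
11^8 ≡ 257 (mod 373)
11^16 ≡ 28 (mod 373)
11^32 ≡ 38 (mod 373)
11^64 ≡ 325 (mod 373)
11^128 ≡ 66 (mod 373)
11^186 = 11^(128+32+16+8+2) ≡ 372 (mod 373).
Result is 372 ≡ −1, so (11/373) = −1.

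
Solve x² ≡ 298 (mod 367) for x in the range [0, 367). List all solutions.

50, 317

Since 367 ≡ 3 (mod 4), a square root of 298 is 298^((367+1)/4) = 298^92 mod 367.
Repeated squaring: 298^2≡357, 298^4≡100, 298^8≡91, 298^16≡207, 298^32≡277, 298^64≡26 (mod 367).
298^92 = 298^(64+16+8+4) ≡ 50 (mod 367).
Check: 50² = 2500 ≡ 298 (mod 367). The two roots are 50 and 317.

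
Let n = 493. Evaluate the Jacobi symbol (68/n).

Pull out 2^2: since 493 ≡ 5 (mod 8), (2/493) = -1, so (2/493)^2 = +1.
Reciprocity: 17 ≡ 1 and 493 ≡ 1 (mod 4), so (17/493) = +(493/17).
Reduce top mod 17: now compute (0/17).
Top reduces to 0: gcd > 1, so the symbol is 0.

0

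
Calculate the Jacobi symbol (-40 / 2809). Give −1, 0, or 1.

First reduce: -40 ≡ 2769 (mod 2809).
Reciprocity: 2769 ≡ 1 and 2809 ≡ 1 (mod 4), so (2769/2809) = +(2809/2769).
Reduce top mod 2769: now compute (40/2769).
Pull out 2^3: since 2769 ≡ 1 (mod 8), (2/2769) = +1, so (2/2769)^3 = +1.
Reciprocity: 5 ≡ 1 and 2769 ≡ 1 (mod 4), so (5/2769) = +(2769/5).
Reduce top mod 5: now compute (4/5).
Pull out 2^2: since 5 ≡ 5 (mod 8), (2/5) = -1, so (2/5)^2 = +1.
Reached (1/5) = 1. Collecting the sign flips along the way, the symbol is +1.

1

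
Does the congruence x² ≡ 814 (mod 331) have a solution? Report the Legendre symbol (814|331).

-1

First reduce: 814 ≡ 152 (mod 331).
Pull out 2^3: since 331 ≡ 3 (mod 8), (2/331) = -1, so (2/331)^3 = -1.
Reciprocity: 19 ≡ 3 and 331 ≡ 3 (mod 4), so (19/331) = −(331/19).
Reduce top mod 19: now compute (8/19).
Pull out 2^3: since 19 ≡ 3 (mod 8), (2/19) = -1, so (2/19)^3 = -1.
Reached (1/19) = 1. Collecting the sign flips along the way, the symbol is -1.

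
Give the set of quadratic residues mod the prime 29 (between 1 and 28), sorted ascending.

1 4 5 6 7 9 13 16 20 22 23 24 25 28

Square k = 1,…,14 (k and 29−k give the same square):
1²=1, 2²=4, 3²=9, 4²=16, 5²=25, 6²≡7, 7²≡20, 8²≡6, 9²≡23, 10²≡13, 11²≡5, 12²≡28, 13²≡24, 14²≡22 (mod 29).
So the quadratic residues mod 29 are {1, 4, 5, 6, 7, 9, 13, 16, 20, 22, 23, 24, 25, 28}.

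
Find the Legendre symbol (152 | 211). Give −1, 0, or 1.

Pull out 2^3: since 211 ≡ 3 (mod 8), (2/211) = -1, so (2/211)^3 = -1.
Reciprocity: 19 ≡ 3 and 211 ≡ 3 (mod 4), so (19/211) = −(211/19).
Reduce top mod 19: now compute (2/19).
Pull out 2: since 19 ≡ 3 (mod 8), (2/19) = -1.
Reached (1/19) = 1. Collecting the sign flips along the way, the symbol is -1.

-1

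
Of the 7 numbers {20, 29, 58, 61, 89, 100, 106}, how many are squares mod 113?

3

(20/113) = -1 → non-residue.
(29/113) = -1 → non-residue.
(58/113) = -1 → non-residue.
(61/113) = +1 → QR.
(89/113) = -1 → non-residue.
(100/113) = +1 → QR.
(106/113) = +1 → QR.
Total quadratic residues among the 7: 3.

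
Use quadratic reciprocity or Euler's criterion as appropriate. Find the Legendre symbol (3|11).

1

Reciprocity: 3 ≡ 3 and 11 ≡ 3 (mod 4), so (3/11) = −(11/3).
Reduce top mod 3: now compute (2/3).
Pull out 2: since 3 ≡ 3 (mod 8), (2/3) = -1.
Reached (1/3) = 1. Collecting the sign flips along the way, the symbol is +1.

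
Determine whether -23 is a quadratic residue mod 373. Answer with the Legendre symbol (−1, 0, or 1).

-1

First reduce: -23 ≡ 350 (mod 373).
Pull out 2: since 373 ≡ 5 (mod 8), (2/373) = -1.
Reciprocity: 175 ≡ 3 and 373 ≡ 1 (mod 4), so (175/373) = +(373/175).
Reduce top mod 175: now compute (23/175).
Reciprocity: 23 ≡ 3 and 175 ≡ 3 (mod 4), so (23/175) = −(175/23).
Reduce top mod 23: now compute (14/23).
Pull out 2: since 23 ≡ 7 (mod 8), (2/23) = +1.
Reciprocity: 7 ≡ 3 and 23 ≡ 3 (mod 4), so (7/23) = −(23/7).
Reduce top mod 7: now compute (2/7).
Pull out 2: since 7 ≡ 7 (mod 8), (2/7) = +1.
Reached (1/7) = 1. Collecting the sign flips along the way, the symbol is -1.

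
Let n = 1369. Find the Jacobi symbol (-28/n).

First reduce: -28 ≡ 1341 (mod 1369).
Reciprocity: 1341 ≡ 1 and 1369 ≡ 1 (mod 4), so (1341/1369) = +(1369/1341).
Reduce top mod 1341: now compute (28/1341).
Pull out 2^2: since 1341 ≡ 5 (mod 8), (2/1341) = -1, so (2/1341)^2 = +1.
Reciprocity: 7 ≡ 3 and 1341 ≡ 1 (mod 4), so (7/1341) = +(1341/7).
Reduce top mod 7: now compute (4/7).
Pull out 2^2: since 7 ≡ 7 (mod 8), (2/7) = +1, so (2/7)^2 = +1.
Reached (1/7) = 1. Collecting the sign flips along the way, the symbol is +1.

1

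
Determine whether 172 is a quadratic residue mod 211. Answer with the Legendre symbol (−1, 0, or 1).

Pull out 2^2: since 211 ≡ 3 (mod 8), (2/211) = -1, so (2/211)^2 = +1.
Reciprocity: 43 ≡ 3 and 211 ≡ 3 (mod 4), so (43/211) = −(211/43).
Reduce top mod 43: now compute (39/43).
Reciprocity: 39 ≡ 3 and 43 ≡ 3 (mod 4), so (39/43) = −(43/39).
Reduce top mod 39: now compute (4/39).
Pull out 2^2: since 39 ≡ 7 (mod 8), (2/39) = +1, so (2/39)^2 = +1.
Reached (1/39) = 1. Collecting the sign flips along the way, the symbol is +1.

1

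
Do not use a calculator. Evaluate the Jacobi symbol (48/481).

Pull out 2^4: since 481 ≡ 1 (mod 8), (2/481) = +1, so (2/481)^4 = +1.
Reciprocity: 3 ≡ 3 and 481 ≡ 1 (mod 4), so (3/481) = +(481/3).
Reduce top mod 3: now compute (1/3).
Reached (1/3) = 1. Collecting the sign flips along the way, the symbol is +1.

1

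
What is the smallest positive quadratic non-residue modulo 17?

(2/17) = +1, so 2 is a residue.
(3/17) = −1, so 3 is the smallest positive non-residue mod 17.

3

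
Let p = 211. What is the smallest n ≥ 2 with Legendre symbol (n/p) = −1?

2

(2/211) = −1, so 2 is the smallest positive non-residue mod 211.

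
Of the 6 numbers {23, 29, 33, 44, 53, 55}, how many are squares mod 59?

(23/59) = -1 → non-residue.
(29/59) = +1 → QR.
(33/59) = -1 → non-residue.
(44/59) = -1 → non-residue.
(53/59) = +1 → QR.
(55/59) = -1 → non-residue.
Total quadratic residues among the 6: 2.

2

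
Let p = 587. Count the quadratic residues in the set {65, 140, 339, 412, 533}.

3

(65/587) = +1 → QR.
(140/587) = -1 → non-residue.
(339/587) = +1 → QR.
(412/587) = -1 → non-residue.
(533/587) = +1 → QR.
Total quadratic residues among the 5: 3.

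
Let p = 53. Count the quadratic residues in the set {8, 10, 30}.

(8/53) = -1 → non-residue.
(10/53) = +1 → QR.
(30/53) = -1 → non-residue.
Total quadratic residues among the 3: 1.

1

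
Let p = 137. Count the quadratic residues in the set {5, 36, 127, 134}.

1

(5/137) = -1 → non-residue.
(36/137) = +1 → QR.
(127/137) = -1 → non-residue.
(134/137) = -1 → non-residue.
Total quadratic residues among the 4: 1.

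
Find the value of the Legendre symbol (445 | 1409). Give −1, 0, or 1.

-1

Reciprocity: 445 ≡ 1 and 1409 ≡ 1 (mod 4), so (445/1409) = +(1409/445).
Reduce top mod 445: now compute (74/445).
Pull out 2: since 445 ≡ 5 (mod 8), (2/445) = -1.
Reciprocity: 37 ≡ 1 and 445 ≡ 1 (mod 4), so (37/445) = +(445/37).
Reduce top mod 37: now compute (1/37).
Reached (1/37) = 1. Collecting the sign flips along the way, the symbol is -1.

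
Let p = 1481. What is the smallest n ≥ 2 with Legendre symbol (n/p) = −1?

3

(2/1481) = +1, so 2 is a residue.
(3/1481) = −1, so 3 is the smallest positive non-residue mod 1481.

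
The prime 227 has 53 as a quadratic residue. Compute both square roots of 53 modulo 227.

31, 196

Since 227 ≡ 3 (mod 4), a square root of 53 is 53^((227+1)/4) = 53^57 mod 227.
Repeated squaring: 53^2≡85, 53^4≡188, 53^8≡159, 53^16≡84, 53^32≡19 (mod 227).
53^57 = 53^(32+16+8+1) ≡ 196 (mod 227).
Check: 196² = 38416 ≡ 53 (mod 227). The two roots are 31 and 196.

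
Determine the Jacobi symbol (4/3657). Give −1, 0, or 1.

1

Pull out 2^2: since 3657 ≡ 1 (mod 8), (2/3657) = +1, so (2/3657)^2 = +1.
Reached (1/3657) = 1. Collecting the sign flips along the way, the symbol is +1.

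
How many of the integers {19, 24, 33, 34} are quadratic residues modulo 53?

(19/53) = -1 → non-residue.
(24/53) = +1 → QR.
(33/53) = -1 → non-residue.
(34/53) = -1 → non-residue.
Total quadratic residues among the 4: 1.

1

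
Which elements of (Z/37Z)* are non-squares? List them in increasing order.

Square k = 1,…,18 (k and 37−k give the same square):
1²=1, 2²=4, 3²=9, 4²=16, 5²=25, 6²=36, 7²≡12, 8²≡27, 9²≡7, 10²≡26, 11²≡10, 12²≡33, 13²≡21, 14²≡11, 15²≡3, 16²≡34, 17²≡30, 18²≡28 (mod 37).
The residues are {1, 3, 4, 7, 9, 10, 11, 12, 16, 21, 25, 26, 27, 28, 30, 33, 34, 36}; the non-residues are the remaining 18 nonzero classes.

2, 5, 6, 8, 13, 14, 15, 17, 18, 19, 20, 22, 23, 24, 29, 31, 32, 35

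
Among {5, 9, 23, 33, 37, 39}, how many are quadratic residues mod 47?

2

(5/47) = -1 → non-residue.
(9/47) = +1 → QR.
(23/47) = -1 → non-residue.
(33/47) = -1 → non-residue.
(37/47) = +1 → QR.
(39/47) = -1 → non-residue.
Total quadratic residues among the 6: 2.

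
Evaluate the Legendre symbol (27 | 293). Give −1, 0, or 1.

-1

Reciprocity: 27 ≡ 3 and 293 ≡ 1 (mod 4), so (27/293) = +(293/27).
Reduce top mod 27: now compute (23/27).
Reciprocity: 23 ≡ 3 and 27 ≡ 3 (mod 4), so (23/27) = −(27/23).
Reduce top mod 23: now compute (4/23).
Pull out 2^2: since 23 ≡ 7 (mod 8), (2/23) = +1, so (2/23)^2 = +1.
Reached (1/23) = 1. Collecting the sign flips along the way, the symbol is -1.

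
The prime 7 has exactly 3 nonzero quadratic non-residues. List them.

Square k = 1,…,3 (k and 7−k give the same square):
1²=1, 2²=4, 3²≡2 (mod 7).
The residues are {1, 2, 4}; the non-residues are the remaining 3 nonzero classes.

3, 5, 6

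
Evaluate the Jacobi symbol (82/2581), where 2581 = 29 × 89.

Pull out 2: since 2581 ≡ 5 (mod 8), (2/2581) = -1.
Reciprocity: 41 ≡ 1 and 2581 ≡ 1 (mod 4), so (41/2581) = +(2581/41).
Reduce top mod 41: now compute (39/41).
Reciprocity: 39 ≡ 3 and 41 ≡ 1 (mod 4), so (39/41) = +(41/39).
Reduce top mod 39: now compute (2/39).
Pull out 2: since 39 ≡ 7 (mod 8), (2/39) = +1.
Reached (1/39) = 1. Collecting the sign flips along the way, the symbol is -1.

-1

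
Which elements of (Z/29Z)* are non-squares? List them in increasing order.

Square k = 1,…,14 (k and 29−k give the same square):
1²=1, 2²=4, 3²=9, 4²=16, 5²=25, 6²≡7, 7²≡20, 8²≡6, 9²≡23, 10²≡13, 11²≡5, 12²≡28, 13²≡24, 14²≡22 (mod 29).
The residues are {1, 4, 5, 6, 7, 9, 13, 16, 20, 22, 23, 24, 25, 28}; the non-residues are the remaining 14 nonzero classes.

2 3 8 10 11 12 14 15 17 18 19 21 26 27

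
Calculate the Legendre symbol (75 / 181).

Reciprocity: 75 ≡ 3 and 181 ≡ 1 (mod 4), so (75/181) = +(181/75).
Reduce top mod 75: now compute (31/75).
Reciprocity: 31 ≡ 3 and 75 ≡ 3 (mod 4), so (31/75) = −(75/31).
Reduce top mod 31: now compute (13/31).
Reciprocity: 13 ≡ 1 and 31 ≡ 3 (mod 4), so (13/31) = +(31/13).
Reduce top mod 13: now compute (5/13).
Reciprocity: 5 ≡ 1 and 13 ≡ 1 (mod 4), so (5/13) = +(13/5).
Reduce top mod 5: now compute (3/5).
Reciprocity: 3 ≡ 3 and 5 ≡ 1 (mod 4), so (3/5) = +(5/3).
Reduce top mod 3: now compute (2/3).
Pull out 2: since 3 ≡ 3 (mod 8), (2/3) = -1.
Reached (1/3) = 1. Collecting the sign flips along the way, the symbol is +1.

1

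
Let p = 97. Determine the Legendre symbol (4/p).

1

Pull out 2^2: since 97 ≡ 1 (mod 8), (2/97) = +1, so (2/97)^2 = +1.
Reached (1/97) = 1. Collecting the sign flips along the way, the symbol is +1.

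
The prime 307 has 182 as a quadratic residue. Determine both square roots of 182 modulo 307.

113, 194

Since 307 ≡ 3 (mod 4), a square root of 182 is 182^((307+1)/4) = 182^77 mod 307.
Repeated squaring: 182^2≡275, 182^4≡103, 182^8≡171, 182^16≡76, 182^32≡250, 182^64≡179 (mod 307).
182^77 = 182^(64+8+4+1) ≡ 113 (mod 307).
Check: 113² = 12769 ≡ 182 (mod 307). The two roots are 113 and 194.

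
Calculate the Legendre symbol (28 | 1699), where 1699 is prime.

1

Pull out 2^2: since 1699 ≡ 3 (mod 8), (2/1699) = -1, so (2/1699)^2 = +1.
Reciprocity: 7 ≡ 3 and 1699 ≡ 3 (mod 4), so (7/1699) = −(1699/7).
Reduce top mod 7: now compute (5/7).
Reciprocity: 5 ≡ 1 and 7 ≡ 3 (mod 4), so (5/7) = +(7/5).
Reduce top mod 5: now compute (2/5).
Pull out 2: since 5 ≡ 5 (mod 8), (2/5) = -1.
Reached (1/5) = 1. Collecting the sign flips along the way, the symbol is +1.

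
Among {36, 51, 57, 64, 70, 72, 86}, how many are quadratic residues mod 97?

5

(36/97) = +1 → QR.
(51/97) = -1 → non-residue.
(57/97) = -1 → non-residue.
(64/97) = +1 → QR.
(70/97) = +1 → QR.
(72/97) = +1 → QR.
(86/97) = +1 → QR.
Total quadratic residues among the 7: 5.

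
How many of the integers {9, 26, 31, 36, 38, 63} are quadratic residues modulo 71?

3

(9/71) = +1 → QR.
(26/71) = -1 → non-residue.
(31/71) = -1 → non-residue.
(36/71) = +1 → QR.
(38/71) = +1 → QR.
(63/71) = -1 → non-residue.
Total quadratic residues among the 6: 3.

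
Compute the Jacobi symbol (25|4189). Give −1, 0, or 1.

Reciprocity: 25 ≡ 1 and 4189 ≡ 1 (mod 4), so (25/4189) = +(4189/25).
Reduce top mod 25: now compute (14/25).
Pull out 2: since 25 ≡ 1 (mod 8), (2/25) = +1.
Reciprocity: 7 ≡ 3 and 25 ≡ 1 (mod 4), so (7/25) = +(25/7).
Reduce top mod 7: now compute (4/7).
Pull out 2^2: since 7 ≡ 7 (mod 8), (2/7) = +1, so (2/7)^2 = +1.
Reached (1/7) = 1. Collecting the sign flips along the way, the symbol is +1.

1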